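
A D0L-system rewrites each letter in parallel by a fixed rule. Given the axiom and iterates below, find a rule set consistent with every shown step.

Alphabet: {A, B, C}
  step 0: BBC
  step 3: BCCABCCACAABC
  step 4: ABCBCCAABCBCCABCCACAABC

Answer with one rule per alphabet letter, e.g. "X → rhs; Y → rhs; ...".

  step 3 ⇒ step 4: BCCABCCACAABC ⇒ A·BC·BC·CA·A·BC·BC·CA·BC·CA·CA·A·BC
    A ↦ CA
    B ↦ A
    C ↦ BC

A->CA, B->A, C->BC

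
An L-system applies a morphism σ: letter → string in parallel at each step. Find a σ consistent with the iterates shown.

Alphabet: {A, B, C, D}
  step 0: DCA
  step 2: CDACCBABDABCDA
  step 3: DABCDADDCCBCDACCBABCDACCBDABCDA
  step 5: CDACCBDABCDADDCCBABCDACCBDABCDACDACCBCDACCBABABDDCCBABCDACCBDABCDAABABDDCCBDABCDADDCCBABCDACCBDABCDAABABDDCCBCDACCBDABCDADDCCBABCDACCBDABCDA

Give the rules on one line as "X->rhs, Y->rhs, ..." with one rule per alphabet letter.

A->CDA, B->CCB, C->D, D->AB

  step 2 ⇒ step 3: CDACCBABDABCDA ⇒ D·AB·CDA·D·D·CCB·CDA·CCB·AB·CDA·CCB·D·AB·CDA
    A ↦ CDA
    B ↦ CCB
    C ↦ D
    D ↦ AB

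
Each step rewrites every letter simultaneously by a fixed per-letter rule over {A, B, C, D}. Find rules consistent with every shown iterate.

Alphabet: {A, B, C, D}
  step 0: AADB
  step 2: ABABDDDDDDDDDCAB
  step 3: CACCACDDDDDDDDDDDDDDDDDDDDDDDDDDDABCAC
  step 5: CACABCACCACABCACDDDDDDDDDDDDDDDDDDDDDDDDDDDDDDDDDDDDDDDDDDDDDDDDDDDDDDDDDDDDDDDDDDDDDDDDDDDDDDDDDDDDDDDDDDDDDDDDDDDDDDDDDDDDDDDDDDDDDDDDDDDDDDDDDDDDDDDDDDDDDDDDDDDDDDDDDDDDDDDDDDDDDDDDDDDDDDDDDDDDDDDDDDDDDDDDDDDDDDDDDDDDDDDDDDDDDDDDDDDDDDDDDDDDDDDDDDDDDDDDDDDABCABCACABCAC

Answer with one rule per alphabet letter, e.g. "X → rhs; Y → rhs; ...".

  step 2 ⇒ step 3: ABABDDDDDDDDDCAB ⇒ C·AC·C·AC·DDD·DDD·DDD·DDD·DDD·DDD·DDD·DDD·DDD·AB·C·AC
    A ↦ C
    B ↦ AC
    C ↦ AB
    D ↦ DDD

A->C, B->AC, C->AB, D->DDD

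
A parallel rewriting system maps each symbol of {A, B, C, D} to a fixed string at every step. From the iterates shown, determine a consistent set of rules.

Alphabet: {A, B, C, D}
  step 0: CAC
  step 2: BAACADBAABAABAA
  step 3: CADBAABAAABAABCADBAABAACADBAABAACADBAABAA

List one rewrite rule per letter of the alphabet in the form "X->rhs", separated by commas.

A->BAA, B->CAD, C->A, D->B

  step 2 ⇒ step 3: BAACADBAABAABAA ⇒ CAD·BAA·BAA·A·BAA·B·CAD·BAA·BAA·CAD·BAA·BAA·CAD·BAA·BAA
    A ↦ BAA
    B ↦ CAD
    C ↦ A
    D ↦ B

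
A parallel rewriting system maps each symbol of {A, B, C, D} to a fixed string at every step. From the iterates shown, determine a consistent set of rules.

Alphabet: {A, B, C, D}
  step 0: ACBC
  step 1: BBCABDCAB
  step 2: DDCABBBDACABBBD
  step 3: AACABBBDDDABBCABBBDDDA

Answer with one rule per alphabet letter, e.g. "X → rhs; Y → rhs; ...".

A->BB, B->D, C->CAB, D->A

  step 2 ⇒ step 3: DDCABBBDACABBBD ⇒ A·A·CAB·BB·D·D·D·A·BB·CAB·BB·D·D·D·A
    A ↦ BB
    B ↦ D
    C ↦ CAB
    D ↦ A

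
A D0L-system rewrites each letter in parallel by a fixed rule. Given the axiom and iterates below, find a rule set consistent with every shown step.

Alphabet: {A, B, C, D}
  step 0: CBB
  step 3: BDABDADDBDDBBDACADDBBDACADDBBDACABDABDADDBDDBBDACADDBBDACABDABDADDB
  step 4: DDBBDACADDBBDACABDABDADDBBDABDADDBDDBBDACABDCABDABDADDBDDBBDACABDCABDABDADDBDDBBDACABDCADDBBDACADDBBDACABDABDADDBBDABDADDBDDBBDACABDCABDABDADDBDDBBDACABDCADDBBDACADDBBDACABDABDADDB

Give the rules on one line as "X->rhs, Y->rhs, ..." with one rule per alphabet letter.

  step 3 ⇒ step 4: BDABDADDBDDBBDACADDBBDACADDBBDACABDABDADDBDDBBDACADDBBDACABDABDADDB ⇒ DDB·BDA·CA·DDB·BDA·CA·BDA·BDA·DDB·BDA·BDA·DDB·DDB·BDA·CA·BD·CA·BDA·BDA·DDB·DDB·BDA·CA·BD·CA·BDA·BDA·DDB·DDB·BDA·CA·BD·CA·DDB·BDA·CA·DDB·BDA·CA·BDA·BDA·DDB·BDA·BDA·DDB·DDB·BDA·CA·BD·CA·BDA·BDA·DDB·DDB·BDA·CA·BD·CA·DDB·BDA·CA·DDB·BDA·CA·BDA·BDA·DDB
    A ↦ CA
    B ↦ DDB
    C ↦ BD
    D ↦ BDA

A->CA, B->DDB, C->BD, D->BDA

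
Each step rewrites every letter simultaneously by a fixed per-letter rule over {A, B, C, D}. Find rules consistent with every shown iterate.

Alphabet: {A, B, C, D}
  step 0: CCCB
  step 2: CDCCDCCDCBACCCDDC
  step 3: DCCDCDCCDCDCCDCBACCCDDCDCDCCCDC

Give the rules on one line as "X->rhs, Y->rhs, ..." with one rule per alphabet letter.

A->CCD, B->BAC, C->DC, D->C

  step 2 ⇒ step 3: CDCCDCCDCBACCCDDC ⇒ DC·C·DC·DC·C·DC·DC·C·DC·BAC·CCD·DC·DC·DC·C·C·DC
    A ↦ CCD
    B ↦ BAC
    C ↦ DC
    D ↦ C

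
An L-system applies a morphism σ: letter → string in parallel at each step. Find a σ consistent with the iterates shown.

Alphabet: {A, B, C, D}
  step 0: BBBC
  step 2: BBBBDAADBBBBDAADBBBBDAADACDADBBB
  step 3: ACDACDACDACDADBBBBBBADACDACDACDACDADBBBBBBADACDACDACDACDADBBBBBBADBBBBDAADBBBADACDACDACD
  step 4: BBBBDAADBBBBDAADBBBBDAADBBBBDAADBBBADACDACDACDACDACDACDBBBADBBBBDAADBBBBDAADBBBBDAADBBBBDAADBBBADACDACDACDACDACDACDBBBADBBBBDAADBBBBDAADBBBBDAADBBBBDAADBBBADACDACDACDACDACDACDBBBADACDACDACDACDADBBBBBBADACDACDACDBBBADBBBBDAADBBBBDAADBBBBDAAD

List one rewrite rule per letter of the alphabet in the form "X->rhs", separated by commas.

A->BBB, B->ACD, C->BDA, D->AD

  step 3 ⇒ step 4: ACDACDACDACDADBBBBBBADACDACDACDACDADBBBBBBADACDACDACDACDADBBBBBBADBBBBDAADBBBADACDACDACD ⇒ BBB·BDA·AD·BBB·BDA·AD·BBB·BDA·AD·BBB·BDA·AD·BBB·AD·ACD·ACD·ACD·ACD·ACD·ACD·BBB·AD·BBB·BDA·AD·BBB·BDA·AD·BBB·BDA·AD·BBB·BDA·AD·BBB·AD·ACD·ACD·ACD·ACD·ACD·ACD·BBB·AD·BBB·BDA·AD·BBB·BDA·AD·BBB·BDA·AD·BBB·BDA·AD·BBB·AD·ACD·ACD·ACD·ACD·ACD·ACD·BBB·AD·ACD·ACD·ACD·ACD·AD·BBB·BBB·AD·ACD·ACD·ACD·BBB·AD·BBB·BDA·AD·BBB·BDA·AD·BBB·BDA·AD
    A ↦ BBB
    B ↦ ACD
    C ↦ BDA
    D ↦ AD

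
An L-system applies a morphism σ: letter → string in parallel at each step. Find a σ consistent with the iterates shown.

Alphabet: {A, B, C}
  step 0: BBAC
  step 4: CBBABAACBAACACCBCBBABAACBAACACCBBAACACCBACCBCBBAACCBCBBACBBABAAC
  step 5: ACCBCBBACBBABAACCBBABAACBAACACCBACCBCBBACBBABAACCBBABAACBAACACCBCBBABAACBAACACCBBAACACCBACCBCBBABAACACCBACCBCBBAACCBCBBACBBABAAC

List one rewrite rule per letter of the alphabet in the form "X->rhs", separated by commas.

  step 4 ⇒ step 5: CBBABAACBAACACCBCBBABAACBAACACCBBAACACCBACCBCBBAACCBCBBACBBABAAC ⇒ AC·CB·CB·BA·CB·BA·BA·AC·CB·BA·BA·AC·BA·AC·AC·CB·AC·CB·CB·BA·CB·BA·BA·AC·CB·BA·BA·AC·BA·AC·AC·CB·CB·BA·BA·AC·BA·AC·AC·CB·BA·AC·AC·CB·AC·CB·CB·BA·BA·AC·AC·CB·AC·CB·CB·BA·AC·CB·CB·BA·CB·BA·BA·AC
    A ↦ BA
    B ↦ CB
    C ↦ AC

A->BA, B->CB, C->AC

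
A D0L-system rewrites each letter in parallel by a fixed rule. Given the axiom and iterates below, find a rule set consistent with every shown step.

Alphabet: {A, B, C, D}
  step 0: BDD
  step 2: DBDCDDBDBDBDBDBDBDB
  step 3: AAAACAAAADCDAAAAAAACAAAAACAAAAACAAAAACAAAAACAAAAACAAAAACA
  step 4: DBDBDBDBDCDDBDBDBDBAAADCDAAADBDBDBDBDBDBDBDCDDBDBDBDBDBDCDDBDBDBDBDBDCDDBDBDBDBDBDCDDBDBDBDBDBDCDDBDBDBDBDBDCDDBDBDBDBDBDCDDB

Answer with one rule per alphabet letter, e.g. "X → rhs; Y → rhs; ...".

  step 3 ⇒ step 4: AAAACAAAADCDAAAAAAACAAAAACAAAAACAAAAACAAAAACAAAAACAAAAACA ⇒ DB·DB·DB·DB·DCD·DB·DB·DB·DB·AAA·DCD·AAA·DB·DB·DB·DB·DB·DB·DB·DCD·DB·DB·DB·DB·DB·DCD·DB·DB·DB·DB·DB·DCD·DB·DB·DB·DB·DB·DCD·DB·DB·DB·DB·DB·DCD·DB·DB·DB·DB·DB·DCD·DB·DB·DB·DB·DB·DCD·DB
    A ↦ DB
    C ↦ DCD
    D ↦ AAA
  step 2 ⇒ step 3: DBDCDDBDBDBDBDBDBDB ⇒ AAA·ACA·AAA·DCD·AAA·AAA·ACA·AAA·ACA·AAA·ACA·AAA·ACA·AAA·ACA·AAA·ACA·AAA·ACA
    B ↦ ACA

A->DB, B->ACA, C->DCD, D->AAA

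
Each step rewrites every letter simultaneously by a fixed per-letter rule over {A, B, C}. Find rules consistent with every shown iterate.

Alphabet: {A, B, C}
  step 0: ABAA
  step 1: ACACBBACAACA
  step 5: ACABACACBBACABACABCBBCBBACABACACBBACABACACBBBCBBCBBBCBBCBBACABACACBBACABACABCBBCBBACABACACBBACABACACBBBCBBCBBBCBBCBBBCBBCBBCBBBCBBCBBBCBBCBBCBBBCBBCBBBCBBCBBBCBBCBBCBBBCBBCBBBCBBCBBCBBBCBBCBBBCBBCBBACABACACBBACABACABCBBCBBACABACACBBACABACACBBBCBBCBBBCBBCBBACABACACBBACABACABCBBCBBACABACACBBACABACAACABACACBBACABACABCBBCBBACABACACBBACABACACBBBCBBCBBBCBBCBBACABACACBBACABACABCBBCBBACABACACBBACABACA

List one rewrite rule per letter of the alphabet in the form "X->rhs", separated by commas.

  step 0 ⇒ step 1: ABAA ⇒ ACA·CBB·ACA·ACA
    A ↦ ACA
    B ↦ CBB
    C ↦ B  (constrained at step 1)

A->ACA, B->CBB, C->B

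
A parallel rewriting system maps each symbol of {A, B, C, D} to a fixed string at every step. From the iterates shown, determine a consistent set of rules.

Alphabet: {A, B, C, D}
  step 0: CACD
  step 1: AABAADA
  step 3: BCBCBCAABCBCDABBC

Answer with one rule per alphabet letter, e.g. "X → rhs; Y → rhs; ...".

  step 0 ⇒ step 1: CACD ⇒ AA·B·AA·DA
    A ↦ B
    C ↦ AA
    D ↦ DA
    B ↦ BC  (constrained at step 1)

A->B, B->BC, C->AA, D->DA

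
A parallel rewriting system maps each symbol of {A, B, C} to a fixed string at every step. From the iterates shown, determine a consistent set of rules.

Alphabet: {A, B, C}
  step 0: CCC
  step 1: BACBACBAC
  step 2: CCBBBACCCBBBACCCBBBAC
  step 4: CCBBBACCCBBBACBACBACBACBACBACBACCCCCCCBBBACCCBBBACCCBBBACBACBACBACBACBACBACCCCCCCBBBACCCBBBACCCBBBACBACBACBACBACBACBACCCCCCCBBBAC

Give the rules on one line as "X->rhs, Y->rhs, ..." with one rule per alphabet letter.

A->BB, B->CC, C->BAC

  step 1 ⇒ step 2: BACBACBAC ⇒ CC·BB·BAC·CC·BB·BAC·CC·BB·BAC
    A ↦ BB
    B ↦ CC
    C ↦ BAC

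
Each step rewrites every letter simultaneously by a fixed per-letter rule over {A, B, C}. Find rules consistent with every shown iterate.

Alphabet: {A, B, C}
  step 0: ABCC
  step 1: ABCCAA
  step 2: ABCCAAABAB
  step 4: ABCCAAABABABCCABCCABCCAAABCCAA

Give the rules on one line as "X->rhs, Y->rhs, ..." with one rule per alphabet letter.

A->AB, B->CC, C->A

  step 1 ⇒ step 2: ABCCAA ⇒ AB·CC·A·A·AB·AB
    A ↦ AB
    B ↦ CC
    C ↦ A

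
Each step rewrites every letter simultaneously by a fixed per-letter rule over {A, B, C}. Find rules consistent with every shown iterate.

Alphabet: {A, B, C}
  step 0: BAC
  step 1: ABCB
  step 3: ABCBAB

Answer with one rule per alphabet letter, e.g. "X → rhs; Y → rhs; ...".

A->B, B->A, C->CB

  step 0 ⇒ step 1: BAC ⇒ A·B·CB
    A ↦ B
    B ↦ A
    C ↦ CB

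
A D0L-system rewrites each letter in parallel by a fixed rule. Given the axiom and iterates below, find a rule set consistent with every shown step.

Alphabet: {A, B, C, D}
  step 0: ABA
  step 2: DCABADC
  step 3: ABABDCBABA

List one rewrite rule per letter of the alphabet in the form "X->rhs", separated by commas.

  step 2 ⇒ step 3: DCABADC ⇒ AB·A·B·DC·B·AB·A
    A ↦ B
    B ↦ DC
    C ↦ A
    D ↦ AB

A->B, B->DC, C->A, D->AB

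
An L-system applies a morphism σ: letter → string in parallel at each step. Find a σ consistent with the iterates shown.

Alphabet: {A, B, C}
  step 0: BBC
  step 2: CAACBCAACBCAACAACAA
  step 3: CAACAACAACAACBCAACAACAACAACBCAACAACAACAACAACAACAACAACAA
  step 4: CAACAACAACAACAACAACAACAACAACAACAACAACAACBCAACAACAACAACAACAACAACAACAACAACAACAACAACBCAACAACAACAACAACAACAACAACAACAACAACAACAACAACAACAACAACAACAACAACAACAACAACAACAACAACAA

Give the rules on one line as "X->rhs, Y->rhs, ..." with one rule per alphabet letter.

A->CAA, B->CB, C->CAA

  step 3 ⇒ step 4: CAACAACAACAACBCAACAACAACAACBCAACAACAACAACAACAACAACAACAA ⇒ CAA·CAA·CAA·CAA·CAA·CAA·CAA·CAA·CAA·CAA·CAA·CAA·CAA·CB·CAA·CAA·CAA·CAA·CAA·CAA·CAA·CAA·CAA·CAA·CAA·CAA·CAA·CB·CAA·CAA·CAA·CAA·CAA·CAA·CAA·CAA·CAA·CAA·CAA·CAA·CAA·CAA·CAA·CAA·CAA·CAA·CAA·CAA·CAA·CAA·CAA·CAA·CAA·CAA·CAA
    A ↦ CAA
    B ↦ CB
    C ↦ CAA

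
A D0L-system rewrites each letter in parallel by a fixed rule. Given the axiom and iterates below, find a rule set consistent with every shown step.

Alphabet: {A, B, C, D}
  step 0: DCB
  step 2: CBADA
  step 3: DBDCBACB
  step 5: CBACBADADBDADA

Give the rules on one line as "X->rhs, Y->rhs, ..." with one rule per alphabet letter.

A->CB, B->D, C->DB, D->A

  step 2 ⇒ step 3: CBADA ⇒ DB·D·CB·A·CB
    A ↦ CB
    B ↦ D
    C ↦ DB
    D ↦ A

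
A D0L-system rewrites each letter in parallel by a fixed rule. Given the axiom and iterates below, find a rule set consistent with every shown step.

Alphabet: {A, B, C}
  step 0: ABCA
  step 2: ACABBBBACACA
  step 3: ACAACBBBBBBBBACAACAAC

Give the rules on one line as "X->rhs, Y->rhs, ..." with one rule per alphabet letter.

  step 2 ⇒ step 3: ACABBBBACACA ⇒ AC·A·AC·BB·BB·BB·BB·AC·A·AC·A·AC
    A ↦ AC
    B ↦ BB
    C ↦ A

A->AC, B->BB, C->A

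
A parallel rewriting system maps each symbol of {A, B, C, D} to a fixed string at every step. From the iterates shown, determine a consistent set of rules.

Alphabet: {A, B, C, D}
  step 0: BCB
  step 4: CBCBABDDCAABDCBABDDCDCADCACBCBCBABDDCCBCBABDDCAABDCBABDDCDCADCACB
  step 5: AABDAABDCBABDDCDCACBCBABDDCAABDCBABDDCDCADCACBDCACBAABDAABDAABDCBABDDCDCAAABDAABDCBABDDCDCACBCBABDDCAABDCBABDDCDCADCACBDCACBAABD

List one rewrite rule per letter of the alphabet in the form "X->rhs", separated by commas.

A->CB, B->ABD, C->A, D->DC

  step 4 ⇒ step 5: CBCBABDDCAABDCBABDDCDCADCACBCBCBABDDCCBCBABDDCAABDCBABDDCDCADCACB ⇒ A·ABD·A·ABD·CB·ABD·DC·DC·A·CB·CB·ABD·DC·A·ABD·CB·ABD·DC·DC·A·DC·A·CB·DC·A·CB·A·ABD·A·ABD·A·ABD·CB·ABD·DC·DC·A·A·ABD·A·ABD·CB·ABD·DC·DC·A·CB·CB·ABD·DC·A·ABD·CB·ABD·DC·DC·A·DC·A·CB·DC·A·CB·A·ABD
    A ↦ CB
    B ↦ ABD
    C ↦ A
    D ↦ DC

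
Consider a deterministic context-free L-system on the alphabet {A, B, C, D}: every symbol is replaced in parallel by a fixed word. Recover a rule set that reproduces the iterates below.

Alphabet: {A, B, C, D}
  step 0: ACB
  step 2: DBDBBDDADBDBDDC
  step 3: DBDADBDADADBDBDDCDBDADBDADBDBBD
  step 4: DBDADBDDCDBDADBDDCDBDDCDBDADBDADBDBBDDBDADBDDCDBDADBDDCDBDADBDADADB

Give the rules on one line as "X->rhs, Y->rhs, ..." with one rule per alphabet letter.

  step 3 ⇒ step 4: DBDADBDADADBDBDDCDBDADBDADBDBBD ⇒ DB·DA·DB·DDC·DB·DA·DB·DDC·DB·DDC·DB·DA·DB·DA·DB·DB·BD·DB·DA·DB·DDC·DB·DA·DB·DDC·DB·DA·DB·DA·DA·DB
    A ↦ DDC
    B ↦ DA
    C ↦ BD
    D ↦ DB

A->DDC, B->DA, C->BD, D->DB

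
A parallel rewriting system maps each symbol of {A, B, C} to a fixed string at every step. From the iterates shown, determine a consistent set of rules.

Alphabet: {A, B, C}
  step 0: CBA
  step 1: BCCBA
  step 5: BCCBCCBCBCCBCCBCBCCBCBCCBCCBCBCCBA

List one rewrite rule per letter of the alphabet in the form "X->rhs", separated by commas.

  step 0 ⇒ step 1: CBA ⇒ BC·C·BA
    A ↦ BA
    B ↦ C
    C ↦ BC

A->BA, B->C, C->BC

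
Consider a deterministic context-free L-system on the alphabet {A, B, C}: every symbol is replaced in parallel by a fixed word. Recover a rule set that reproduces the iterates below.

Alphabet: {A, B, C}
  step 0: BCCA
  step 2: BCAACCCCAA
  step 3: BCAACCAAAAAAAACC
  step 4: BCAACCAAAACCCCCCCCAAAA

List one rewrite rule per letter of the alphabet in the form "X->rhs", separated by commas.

  step 3 ⇒ step 4: BCAACCAAAAAAAACC ⇒ BC·AA·C·C·AA·AA·C·C·C·C·C·C·C·C·AA·AA
    A ↦ C
    B ↦ BC
    C ↦ AA

A->C, B->BC, C->AA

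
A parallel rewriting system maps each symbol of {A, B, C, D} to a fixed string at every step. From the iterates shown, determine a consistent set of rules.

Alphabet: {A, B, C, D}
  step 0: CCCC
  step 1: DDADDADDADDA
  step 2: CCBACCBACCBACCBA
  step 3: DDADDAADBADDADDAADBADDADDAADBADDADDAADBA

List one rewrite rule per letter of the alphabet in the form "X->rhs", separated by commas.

A->BA, B->AD, C->DDA, D->C

  step 2 ⇒ step 3: CCBACCBACCBACCBA ⇒ DDA·DDA·AD·BA·DDA·DDA·AD·BA·DDA·DDA·AD·BA·DDA·DDA·AD·BA
    A ↦ BA
    B ↦ AD
    C ↦ DDA
  step 1 ⇒ step 2: DDADDADDADDA ⇒ C·C·BA·C·C·BA·C·C·BA·C·C·BA
    D ↦ C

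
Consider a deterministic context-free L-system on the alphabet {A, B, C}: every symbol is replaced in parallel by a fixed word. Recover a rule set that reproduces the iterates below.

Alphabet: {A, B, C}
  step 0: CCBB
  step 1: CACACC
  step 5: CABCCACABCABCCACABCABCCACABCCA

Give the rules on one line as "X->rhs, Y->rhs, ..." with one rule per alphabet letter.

  step 0 ⇒ step 1: CCBB ⇒ CA·CA·C·C
    B ↦ C
    C ↦ CA
    A ↦ B  (constrained at step 1)

A->B, B->C, C->CA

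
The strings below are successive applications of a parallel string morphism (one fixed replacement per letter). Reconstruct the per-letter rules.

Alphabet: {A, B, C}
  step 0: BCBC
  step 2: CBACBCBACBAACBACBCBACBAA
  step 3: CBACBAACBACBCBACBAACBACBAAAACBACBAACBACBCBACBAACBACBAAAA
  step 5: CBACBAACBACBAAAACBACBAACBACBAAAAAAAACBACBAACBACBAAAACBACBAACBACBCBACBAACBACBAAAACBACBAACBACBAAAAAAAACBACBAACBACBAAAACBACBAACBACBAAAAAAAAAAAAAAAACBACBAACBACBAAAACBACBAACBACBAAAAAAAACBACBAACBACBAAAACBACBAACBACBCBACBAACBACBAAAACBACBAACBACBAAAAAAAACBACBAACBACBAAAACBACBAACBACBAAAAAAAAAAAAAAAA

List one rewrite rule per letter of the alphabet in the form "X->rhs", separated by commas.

A->AA, B->CB, C->CBA

  step 2 ⇒ step 3: CBACBCBACBAACBACBCBACBAA ⇒ CBA·CB·AA·CBA·CB·CBA·CB·AA·CBA·CB·AA·AA·CBA·CB·AA·CBA·CB·CBA·CB·AA·CBA·CB·AA·AA
    A ↦ AA
    B ↦ CB
    C ↦ CBA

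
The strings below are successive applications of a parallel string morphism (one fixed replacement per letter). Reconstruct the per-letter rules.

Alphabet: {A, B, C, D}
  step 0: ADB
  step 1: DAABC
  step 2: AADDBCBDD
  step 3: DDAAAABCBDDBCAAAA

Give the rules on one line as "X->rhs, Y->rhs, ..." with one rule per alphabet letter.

A->D, B->BC, C->BDD, D->AA

  step 2 ⇒ step 3: AADDBCBDD ⇒ D·D·AA·AA·BC·BDD·BC·AA·AA
    A ↦ D
    B ↦ BC
    C ↦ BDD
    D ↦ AA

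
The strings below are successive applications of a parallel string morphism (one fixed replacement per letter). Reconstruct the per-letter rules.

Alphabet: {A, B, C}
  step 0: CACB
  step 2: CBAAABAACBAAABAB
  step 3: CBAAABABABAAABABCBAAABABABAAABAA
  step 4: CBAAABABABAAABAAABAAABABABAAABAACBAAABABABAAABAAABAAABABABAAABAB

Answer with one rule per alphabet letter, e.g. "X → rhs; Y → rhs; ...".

A->AB, B->AA, C->CB

  step 3 ⇒ step 4: CBAAABABABAAABABCBAAABABABAAABAA ⇒ CB·AA·AB·AB·AB·AA·AB·AA·AB·AA·AB·AB·AB·AA·AB·AA·CB·AA·AB·AB·AB·AA·AB·AA·AB·AA·AB·AB·AB·AA·AB·AB
    A ↦ AB
    B ↦ AA
    C ↦ CB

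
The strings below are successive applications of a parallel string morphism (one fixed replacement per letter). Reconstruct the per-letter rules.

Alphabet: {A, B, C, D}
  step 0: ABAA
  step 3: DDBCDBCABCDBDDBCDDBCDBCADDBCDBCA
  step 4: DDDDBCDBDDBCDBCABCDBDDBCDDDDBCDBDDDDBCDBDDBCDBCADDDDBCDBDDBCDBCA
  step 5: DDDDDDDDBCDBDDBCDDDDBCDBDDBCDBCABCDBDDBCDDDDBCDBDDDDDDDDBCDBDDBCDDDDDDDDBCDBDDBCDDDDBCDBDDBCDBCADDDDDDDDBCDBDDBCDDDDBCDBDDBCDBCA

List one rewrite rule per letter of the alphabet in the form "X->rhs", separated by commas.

  step 4 ⇒ step 5: DDDDBCDBDDBCDBCABCDBDDBCDDDDBCDBDDDDBCDBDDBCDBCADDDDBCDBDDBCDBCA ⇒ DD·DD·DD·DD·BC·DB·DD·BC·DD·DD·BC·DB·DD·BC·DB·CA·BC·DB·DD·BC·DD·DD·BC·DB·DD·DD·DD·DD·BC·DB·DD·BC·DD·DD·DD·DD·BC·DB·DD·BC·DD·DD·BC·DB·DD·BC·DB·CA·DD·DD·DD·DD·BC·DB·DD·BC·DD·DD·BC·DB·DD·BC·DB·CA
    A ↦ CA
    B ↦ BC
    C ↦ DB
    D ↦ DD

A->CA, B->BC, C->DB, D->DD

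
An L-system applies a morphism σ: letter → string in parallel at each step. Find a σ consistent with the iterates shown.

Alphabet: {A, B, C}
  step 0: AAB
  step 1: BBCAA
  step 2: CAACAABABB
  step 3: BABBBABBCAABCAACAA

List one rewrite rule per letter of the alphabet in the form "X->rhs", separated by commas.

A->B, B->CAA, C->BA

  step 2 ⇒ step 3: CAACAABABB ⇒ BA·B·B·BA·B·B·CAA·B·CAA·CAA
    A ↦ B
    B ↦ CAA
    C ↦ BA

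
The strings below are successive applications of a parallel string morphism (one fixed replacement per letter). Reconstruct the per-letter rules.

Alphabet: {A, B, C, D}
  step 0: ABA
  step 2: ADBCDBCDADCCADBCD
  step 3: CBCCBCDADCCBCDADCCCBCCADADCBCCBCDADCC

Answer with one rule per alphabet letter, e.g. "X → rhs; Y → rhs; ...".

  step 2 ⇒ step 3: ADBCDBCDADCCADBCD ⇒ CB·CC·BCD·AD·CC·BCD·AD·CC·CB·CC·AD·AD·CB·CC·BCD·AD·CC
    A ↦ CB
    B ↦ BCD
    C ↦ AD
    D ↦ CC

A->CB, B->BCD, C->AD, D->CC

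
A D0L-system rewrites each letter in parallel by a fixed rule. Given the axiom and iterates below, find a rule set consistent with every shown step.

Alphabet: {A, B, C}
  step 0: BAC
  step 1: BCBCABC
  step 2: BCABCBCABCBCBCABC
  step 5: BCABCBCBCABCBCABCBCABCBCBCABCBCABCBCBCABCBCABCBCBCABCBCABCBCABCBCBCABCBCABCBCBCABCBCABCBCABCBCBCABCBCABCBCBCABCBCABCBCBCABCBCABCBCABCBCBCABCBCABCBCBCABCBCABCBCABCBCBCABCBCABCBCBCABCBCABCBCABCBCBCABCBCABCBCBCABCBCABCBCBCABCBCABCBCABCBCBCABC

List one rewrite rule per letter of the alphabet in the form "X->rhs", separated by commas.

A->BC, B->BC, C->ABC

  step 1 ⇒ step 2: BCBCABC ⇒ BC·ABC·BC·ABC·BC·BC·ABC
    A ↦ BC
    B ↦ BC
    C ↦ ABC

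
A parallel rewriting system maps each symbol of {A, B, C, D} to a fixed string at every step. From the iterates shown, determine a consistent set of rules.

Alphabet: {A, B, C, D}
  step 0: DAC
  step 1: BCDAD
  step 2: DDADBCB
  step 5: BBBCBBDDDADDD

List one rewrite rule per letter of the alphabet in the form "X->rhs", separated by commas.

  step 1 ⇒ step 2: BCDAD ⇒ D·DAD·B·C·B
    A ↦ C
    B ↦ D
    C ↦ DAD
    D ↦ B

A->C, B->D, C->DAD, D->B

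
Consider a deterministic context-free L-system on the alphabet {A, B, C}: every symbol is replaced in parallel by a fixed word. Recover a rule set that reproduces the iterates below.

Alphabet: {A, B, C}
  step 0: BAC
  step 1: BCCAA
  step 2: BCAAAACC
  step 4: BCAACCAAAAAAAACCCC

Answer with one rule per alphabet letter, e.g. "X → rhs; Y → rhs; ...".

A->C, B->BC, C->AA

  step 1 ⇒ step 2: BCCAA ⇒ BC·AA·AA·C·C
    A ↦ C
    B ↦ BC
    C ↦ AA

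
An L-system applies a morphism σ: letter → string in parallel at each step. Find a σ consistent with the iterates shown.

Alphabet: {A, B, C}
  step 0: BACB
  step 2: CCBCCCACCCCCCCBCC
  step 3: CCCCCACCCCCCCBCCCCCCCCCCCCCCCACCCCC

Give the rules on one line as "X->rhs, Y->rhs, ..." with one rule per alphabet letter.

A->B, B->CAC, C->CC

  step 2 ⇒ step 3: CCBCCCACCCCCCCBCC ⇒ CC·CC·CAC·CC·CC·CC·B·CC·CC·CC·CC·CC·CC·CC·CAC·CC·CC
    A ↦ B
    B ↦ CAC
    C ↦ CC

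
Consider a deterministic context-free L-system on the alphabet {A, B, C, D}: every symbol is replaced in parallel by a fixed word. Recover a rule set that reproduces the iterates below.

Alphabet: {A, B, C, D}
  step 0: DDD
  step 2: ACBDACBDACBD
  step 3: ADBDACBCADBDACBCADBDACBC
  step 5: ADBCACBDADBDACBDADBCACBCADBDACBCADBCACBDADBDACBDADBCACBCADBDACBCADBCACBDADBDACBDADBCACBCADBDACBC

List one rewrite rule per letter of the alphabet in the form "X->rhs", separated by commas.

A->AD, B->AC, C->BD, D->BC

  step 2 ⇒ step 3: ACBDACBDACBD ⇒ AD·BD·AC·BC·AD·BD·AC·BC·AD·BD·AC·BC
    A ↦ AD
    B ↦ AC
    C ↦ BD
    D ↦ BC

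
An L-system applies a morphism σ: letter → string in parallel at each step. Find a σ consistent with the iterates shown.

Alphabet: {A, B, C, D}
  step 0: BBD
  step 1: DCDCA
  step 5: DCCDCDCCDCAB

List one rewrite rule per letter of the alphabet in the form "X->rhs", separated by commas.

A->C, B->DC, C->B, D->A

  step 0 ⇒ step 1: BBD ⇒ DC·DC·A
    B ↦ DC
    D ↦ A
    A ↦ C  (constrained at step 1)
    C ↦ B  (constrained at step 1)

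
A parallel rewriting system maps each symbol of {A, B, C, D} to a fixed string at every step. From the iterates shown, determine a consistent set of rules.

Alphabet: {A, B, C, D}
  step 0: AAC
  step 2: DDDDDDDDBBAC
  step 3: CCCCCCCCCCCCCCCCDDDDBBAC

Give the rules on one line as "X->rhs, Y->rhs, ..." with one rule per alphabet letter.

A->BB, B->DD, C->AC, D->CC

  step 2 ⇒ step 3: DDDDDDDDBBAC ⇒ CC·CC·CC·CC·CC·CC·CC·CC·DD·DD·BB·AC
    A ↦ BB
    B ↦ DD
    C ↦ AC
    D ↦ CC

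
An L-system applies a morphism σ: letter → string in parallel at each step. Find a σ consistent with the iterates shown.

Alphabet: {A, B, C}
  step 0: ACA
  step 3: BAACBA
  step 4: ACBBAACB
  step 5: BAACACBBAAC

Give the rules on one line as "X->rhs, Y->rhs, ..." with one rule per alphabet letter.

  step 4 ⇒ step 5: ACBBAACB ⇒ B·A·AC·AC·B·B·A·AC
    A ↦ B
    B ↦ AC
    C ↦ A

A->B, B->AC, C->A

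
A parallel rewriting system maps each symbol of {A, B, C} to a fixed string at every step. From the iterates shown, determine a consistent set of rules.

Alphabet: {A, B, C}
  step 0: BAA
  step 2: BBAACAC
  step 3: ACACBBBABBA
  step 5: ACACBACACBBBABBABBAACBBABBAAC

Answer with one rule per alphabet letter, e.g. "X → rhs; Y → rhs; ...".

  step 2 ⇒ step 3: BBAACAC ⇒ AC·AC·B·B·BA·B·BA
    A ↦ B
    B ↦ AC
    C ↦ BA

A->B, B->AC, C->BA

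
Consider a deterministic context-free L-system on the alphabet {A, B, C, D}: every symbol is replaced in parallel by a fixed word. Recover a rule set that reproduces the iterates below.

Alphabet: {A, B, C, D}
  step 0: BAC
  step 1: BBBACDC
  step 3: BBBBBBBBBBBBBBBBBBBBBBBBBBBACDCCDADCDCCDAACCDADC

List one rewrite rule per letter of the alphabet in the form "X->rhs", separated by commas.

  step 0 ⇒ step 1: BAC ⇒ BBB·AC·DC
    A ↦ AC
    B ↦ BBB
    C ↦ DC
    D ↦ CDA  (constrained at step 1)

A->AC, B->BBB, C->DC, D->CDA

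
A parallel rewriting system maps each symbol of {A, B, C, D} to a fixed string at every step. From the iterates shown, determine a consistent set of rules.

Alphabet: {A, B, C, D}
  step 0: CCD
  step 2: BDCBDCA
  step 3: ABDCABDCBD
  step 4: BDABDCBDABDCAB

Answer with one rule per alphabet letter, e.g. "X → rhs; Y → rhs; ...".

  step 3 ⇒ step 4: ABDCABDCBD ⇒ BD·A·B·DC·BD·A·B·DC·A·B
    A ↦ BD
    B ↦ A
    C ↦ DC
    D ↦ B

A->BD, B->A, C->DC, D->B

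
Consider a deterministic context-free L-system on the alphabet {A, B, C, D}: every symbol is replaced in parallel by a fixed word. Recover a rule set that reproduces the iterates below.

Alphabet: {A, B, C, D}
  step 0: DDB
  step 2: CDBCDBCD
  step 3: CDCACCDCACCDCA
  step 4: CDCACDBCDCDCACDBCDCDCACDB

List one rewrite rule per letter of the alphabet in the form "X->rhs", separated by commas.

A->B, B->C, C->CD, D->CA

  step 3 ⇒ step 4: CDCACCDCACCDCA ⇒ CD·CA·CD·B·CD·CD·CA·CD·B·CD·CD·CA·CD·B
    A ↦ B
    C ↦ CD
    D ↦ CA
  step 2 ⇒ step 3: CDBCDBCD ⇒ CD·CA·C·CD·CA·C·CD·CA
    B ↦ C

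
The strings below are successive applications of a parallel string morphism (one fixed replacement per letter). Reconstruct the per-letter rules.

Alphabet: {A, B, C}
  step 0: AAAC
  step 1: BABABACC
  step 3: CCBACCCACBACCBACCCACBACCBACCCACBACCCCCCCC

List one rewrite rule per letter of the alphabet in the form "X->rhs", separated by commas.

A->BA, B->CAC, C->CC

  step 0 ⇒ step 1: AAAC ⇒ BA·BA·BA·CC
    A ↦ BA
    C ↦ CC
    B ↦ CAC  (constrained at step 1)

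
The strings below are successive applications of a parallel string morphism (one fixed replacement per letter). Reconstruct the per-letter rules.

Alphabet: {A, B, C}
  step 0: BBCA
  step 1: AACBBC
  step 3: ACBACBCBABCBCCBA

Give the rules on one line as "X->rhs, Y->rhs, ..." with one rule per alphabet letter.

  step 0 ⇒ step 1: BBCA ⇒ A·A·CB·BC
    A ↦ BC
    B ↦ A
    C ↦ CB

A->BC, B->A, C->CB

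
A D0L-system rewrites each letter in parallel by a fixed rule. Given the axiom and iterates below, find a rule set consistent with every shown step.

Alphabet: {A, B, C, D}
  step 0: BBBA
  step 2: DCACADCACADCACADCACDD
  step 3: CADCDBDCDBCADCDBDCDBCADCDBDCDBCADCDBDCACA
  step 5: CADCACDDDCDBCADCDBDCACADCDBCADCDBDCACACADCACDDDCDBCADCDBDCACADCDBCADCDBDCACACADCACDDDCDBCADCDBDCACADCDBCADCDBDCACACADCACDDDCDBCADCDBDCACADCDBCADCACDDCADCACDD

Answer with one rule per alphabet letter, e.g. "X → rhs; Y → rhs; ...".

  step 2 ⇒ step 3: DCACADCACADCACADCACDD ⇒ CA·D·CDB·D·CDB·CA·D·CDB·D·CDB·CA·D·CDB·D·CDB·CA·D·CDB·D·CA·CA
    A ↦ CDB
    C ↦ D
    D ↦ CA
    B ↦ CDD  (constrained at step 0)

A->CDB, B->CDD, C->D, D->CA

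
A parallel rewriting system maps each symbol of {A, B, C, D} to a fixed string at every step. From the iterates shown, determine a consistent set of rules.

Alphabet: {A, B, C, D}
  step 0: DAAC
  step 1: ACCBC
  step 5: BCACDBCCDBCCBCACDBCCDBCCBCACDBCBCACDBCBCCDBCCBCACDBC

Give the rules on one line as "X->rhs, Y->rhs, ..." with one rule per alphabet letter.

A->C, B->CD, C->BC, D->A

  step 0 ⇒ step 1: DAAC ⇒ A·C·C·BC
    A ↦ C
    C ↦ BC
    D ↦ A
    B ↦ CD  (constrained at step 1)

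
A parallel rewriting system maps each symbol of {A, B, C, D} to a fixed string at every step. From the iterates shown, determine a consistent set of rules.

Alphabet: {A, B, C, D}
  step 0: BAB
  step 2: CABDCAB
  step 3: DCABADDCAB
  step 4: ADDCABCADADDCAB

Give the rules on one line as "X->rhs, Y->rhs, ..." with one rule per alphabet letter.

A->C, B->AB, C->D, D->AD

  step 3 ⇒ step 4: DCABADDCAB ⇒ AD·D·C·AB·C·AD·AD·D·C·AB
    A ↦ C
    B ↦ AB
    C ↦ D
    D ↦ AD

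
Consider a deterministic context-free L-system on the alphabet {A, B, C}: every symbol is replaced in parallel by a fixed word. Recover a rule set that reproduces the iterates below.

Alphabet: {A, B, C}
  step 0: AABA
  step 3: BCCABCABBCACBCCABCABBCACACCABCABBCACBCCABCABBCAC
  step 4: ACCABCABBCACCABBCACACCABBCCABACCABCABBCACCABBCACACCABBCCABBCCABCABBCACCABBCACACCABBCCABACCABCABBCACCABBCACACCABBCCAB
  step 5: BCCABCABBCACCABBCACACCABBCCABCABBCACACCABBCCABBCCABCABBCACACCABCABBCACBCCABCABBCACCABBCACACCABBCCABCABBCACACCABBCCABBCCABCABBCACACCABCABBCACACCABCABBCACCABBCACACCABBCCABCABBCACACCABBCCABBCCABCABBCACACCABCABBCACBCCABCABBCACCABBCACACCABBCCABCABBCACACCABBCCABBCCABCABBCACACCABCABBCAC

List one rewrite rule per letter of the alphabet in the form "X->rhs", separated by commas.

A->BC, B->AC, C->CAB

  step 4 ⇒ step 5: ACCABCABBCACCABBCACACCABBCCABACCABCABBCACCABBCACACCABBCCABBCCABCABBCACCABBCACACCABBCCABACCABCABBCACCABBCACACCABBCCAB ⇒ BC·CAB·CAB·BC·AC·CAB·BC·AC·AC·CAB·BC·CAB·CAB·BC·AC·AC·CAB·BC·CAB·BC·CAB·CAB·BC·AC·AC·CAB·CAB·BC·AC·BC·CAB·CAB·BC·AC·CAB·BC·AC·AC·CAB·BC·CAB·CAB·BC·AC·AC·CAB·BC·CAB·BC·CAB·CAB·BC·AC·AC·CAB·CAB·BC·AC·AC·CAB·CAB·BC·AC·CAB·BC·AC·AC·CAB·BC·CAB·CAB·BC·AC·AC·CAB·BC·CAB·BC·CAB·CAB·BC·AC·AC·CAB·CAB·BC·AC·BC·CAB·CAB·BC·AC·CAB·BC·AC·AC·CAB·BC·CAB·CAB·BC·AC·AC·CAB·BC·CAB·BC·CAB·CAB·BC·AC·AC·CAB·CAB·BC·AC
    A ↦ BC
    B ↦ AC
    C ↦ CAB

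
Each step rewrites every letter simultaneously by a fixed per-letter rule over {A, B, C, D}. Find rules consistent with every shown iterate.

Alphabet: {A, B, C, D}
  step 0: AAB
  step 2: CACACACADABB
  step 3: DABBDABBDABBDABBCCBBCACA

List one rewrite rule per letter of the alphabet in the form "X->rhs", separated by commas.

A->BB, B->CA, C->DA, D->CC

  step 2 ⇒ step 3: CACACACADABB ⇒ DA·BB·DA·BB·DA·BB·DA·BB·CC·BB·CA·CA
    A ↦ BB
    B ↦ CA
    C ↦ DA
    D ↦ CC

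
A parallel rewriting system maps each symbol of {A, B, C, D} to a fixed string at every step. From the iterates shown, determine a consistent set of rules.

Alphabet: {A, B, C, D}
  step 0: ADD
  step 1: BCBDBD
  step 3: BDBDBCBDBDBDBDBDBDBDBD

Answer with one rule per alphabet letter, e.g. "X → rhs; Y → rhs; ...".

  step 0 ⇒ step 1: ADD ⇒ BC·BD·BD
    A ↦ BC
    D ↦ BD
    B ↦ BD  (constrained at step 1)
    C ↦ A  (constrained at step 1)

A->BC, B->BD, C->A, D->BD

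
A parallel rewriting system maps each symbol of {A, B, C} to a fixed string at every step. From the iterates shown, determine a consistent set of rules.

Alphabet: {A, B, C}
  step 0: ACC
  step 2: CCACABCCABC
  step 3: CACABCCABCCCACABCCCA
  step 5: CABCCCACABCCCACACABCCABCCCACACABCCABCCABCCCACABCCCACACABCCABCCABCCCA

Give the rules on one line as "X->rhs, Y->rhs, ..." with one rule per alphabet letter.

A->BC, B->C, C->CA

  step 2 ⇒ step 3: CCACABCCABC ⇒ CA·CA·BC·CA·BC·C·CA·CA·BC·C·CA
    A ↦ BC
    B ↦ C
    C ↦ CA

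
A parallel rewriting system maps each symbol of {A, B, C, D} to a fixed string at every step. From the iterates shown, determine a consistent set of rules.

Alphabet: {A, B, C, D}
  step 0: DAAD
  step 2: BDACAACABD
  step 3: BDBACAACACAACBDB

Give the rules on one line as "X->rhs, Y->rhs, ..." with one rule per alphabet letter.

  step 2 ⇒ step 3: BDACAACABD ⇒ BD·B·AC·A·AC·AC·A·AC·BD·B
    A ↦ AC
    B ↦ BD
    C ↦ A
    D ↦ B

A->AC, B->BD, C->A, D->B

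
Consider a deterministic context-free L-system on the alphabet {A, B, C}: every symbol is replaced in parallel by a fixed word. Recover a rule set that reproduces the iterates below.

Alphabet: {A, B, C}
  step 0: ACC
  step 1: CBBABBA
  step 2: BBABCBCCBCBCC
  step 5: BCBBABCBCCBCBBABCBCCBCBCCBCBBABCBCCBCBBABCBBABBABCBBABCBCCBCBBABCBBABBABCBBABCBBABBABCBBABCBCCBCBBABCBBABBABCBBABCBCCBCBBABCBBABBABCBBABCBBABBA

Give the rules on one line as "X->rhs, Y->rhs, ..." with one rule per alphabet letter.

A->C, B->BC, C->BBA

  step 1 ⇒ step 2: CBBABBA ⇒ BBA·BC·BC·C·BC·BC·C
    A ↦ C
    B ↦ BC
    C ↦ BBA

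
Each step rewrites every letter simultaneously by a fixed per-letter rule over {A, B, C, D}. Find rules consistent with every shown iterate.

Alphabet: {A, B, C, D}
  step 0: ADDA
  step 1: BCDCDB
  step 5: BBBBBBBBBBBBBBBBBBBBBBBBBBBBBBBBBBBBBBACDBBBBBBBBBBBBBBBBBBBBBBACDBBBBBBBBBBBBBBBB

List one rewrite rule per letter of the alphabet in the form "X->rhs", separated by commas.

A->B, B->BB, C->BA, D->CD

  step 0 ⇒ step 1: ADDA ⇒ B·CD·CD·B
    A ↦ B
    D ↦ CD
    B ↦ BB  (constrained at step 1)
    C ↦ BA  (constrained at step 1)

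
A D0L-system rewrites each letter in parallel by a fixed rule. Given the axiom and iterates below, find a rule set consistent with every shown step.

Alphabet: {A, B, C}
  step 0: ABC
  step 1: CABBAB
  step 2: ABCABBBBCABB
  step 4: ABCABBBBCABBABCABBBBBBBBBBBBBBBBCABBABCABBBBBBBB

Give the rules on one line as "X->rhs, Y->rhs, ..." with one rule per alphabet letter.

A->CA, B->BB, C->AB

  step 1 ⇒ step 2: CABBAB ⇒ AB·CA·BB·BB·CA·BB
    A ↦ CA
    B ↦ BB
    C ↦ AB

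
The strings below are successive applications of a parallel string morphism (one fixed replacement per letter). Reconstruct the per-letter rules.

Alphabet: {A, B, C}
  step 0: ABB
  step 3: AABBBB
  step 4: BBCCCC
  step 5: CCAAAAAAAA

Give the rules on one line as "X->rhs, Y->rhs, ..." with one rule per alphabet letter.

  step 4 ⇒ step 5: BBCCCC ⇒ C·C·AA·AA·AA·AA
    B ↦ C
    C ↦ AA
  step 3 ⇒ step 4: AABBBB ⇒ B·B·C·C·C·C
    A ↦ B

A->B, B->C, C->AA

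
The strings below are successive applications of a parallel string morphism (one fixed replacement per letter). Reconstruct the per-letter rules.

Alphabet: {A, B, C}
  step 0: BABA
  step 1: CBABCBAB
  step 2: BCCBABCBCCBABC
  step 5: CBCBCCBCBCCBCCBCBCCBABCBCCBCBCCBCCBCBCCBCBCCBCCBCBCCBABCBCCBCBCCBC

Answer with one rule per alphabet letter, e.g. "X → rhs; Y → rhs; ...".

  step 1 ⇒ step 2: CBABCBAB ⇒ BC·C·BAB·C·BC·C·BAB·C
    A ↦ BAB
    B ↦ C
    C ↦ BC

A->BAB, B->C, C->BC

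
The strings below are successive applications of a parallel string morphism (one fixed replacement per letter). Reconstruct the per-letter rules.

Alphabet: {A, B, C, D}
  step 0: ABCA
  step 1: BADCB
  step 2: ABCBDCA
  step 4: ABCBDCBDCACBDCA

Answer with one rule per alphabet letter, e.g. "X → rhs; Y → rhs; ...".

  step 1 ⇒ step 2: BADCB ⇒ A·B·CB·DC·A
    A ↦ B
    B ↦ A
    C ↦ DC
    D ↦ CB

A->B, B->A, C->DC, D->CB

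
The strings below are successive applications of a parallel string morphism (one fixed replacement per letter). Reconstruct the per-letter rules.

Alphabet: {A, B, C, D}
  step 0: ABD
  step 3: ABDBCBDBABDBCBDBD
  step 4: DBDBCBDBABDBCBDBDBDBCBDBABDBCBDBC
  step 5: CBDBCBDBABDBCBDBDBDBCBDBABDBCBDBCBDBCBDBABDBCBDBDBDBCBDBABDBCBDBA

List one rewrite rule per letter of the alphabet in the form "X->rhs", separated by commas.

A->D, B->BDB, C->A, D->C

  step 4 ⇒ step 5: DBDBCBDBABDBCBDBDBDBCBDBABDBCBDBC ⇒ C·BDB·C·BDB·A·BDB·C·BDB·D·BDB·C·BDB·A·BDB·C·BDB·C·BDB·C·BDB·A·BDB·C·BDB·D·BDB·C·BDB·A·BDB·C·BDB·A
    A ↦ D
    B ↦ BDB
    C ↦ A
    D ↦ C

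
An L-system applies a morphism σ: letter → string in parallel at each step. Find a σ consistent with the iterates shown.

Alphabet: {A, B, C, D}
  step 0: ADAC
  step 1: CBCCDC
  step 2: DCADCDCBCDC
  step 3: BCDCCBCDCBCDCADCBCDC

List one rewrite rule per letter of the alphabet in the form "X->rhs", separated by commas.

  step 2 ⇒ step 3: DCADCDCBCDC ⇒ BC·DC·C·BC·DC·BC·DC·A·DC·BC·DC
    A ↦ C
    B ↦ A
    C ↦ DC
    D ↦ BC

A->C, B->A, C->DC, D->BC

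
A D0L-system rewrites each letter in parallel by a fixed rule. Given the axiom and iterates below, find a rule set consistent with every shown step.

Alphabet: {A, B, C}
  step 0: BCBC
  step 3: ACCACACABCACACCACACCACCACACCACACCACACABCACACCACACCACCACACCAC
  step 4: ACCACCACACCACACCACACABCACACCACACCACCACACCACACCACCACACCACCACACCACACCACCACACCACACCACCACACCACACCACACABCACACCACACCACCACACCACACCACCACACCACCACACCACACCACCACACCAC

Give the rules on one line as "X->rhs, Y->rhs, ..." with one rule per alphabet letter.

  step 3 ⇒ step 4: ACCACACABCACACCACACCACCACACCACACCACACABCACACCACACCACCACACCAC ⇒ AC·CAC·CAC·AC·CAC·AC·CAC·AC·AB·CAC·AC·CAC·AC·CAC·CAC·AC·CAC·AC·CAC·CAC·AC·CAC·CAC·AC·CAC·AC·CAC·CAC·AC·CAC·AC·CAC·CAC·AC·CAC·AC·CAC·AC·AB·CAC·AC·CAC·AC·CAC·CAC·AC·CAC·AC·CAC·CAC·AC·CAC·CAC·AC·CAC·AC·CAC·CAC·AC·CAC
    A ↦ AC
    B ↦ AB
    C ↦ CAC

A->AC, B->AB, C->CAC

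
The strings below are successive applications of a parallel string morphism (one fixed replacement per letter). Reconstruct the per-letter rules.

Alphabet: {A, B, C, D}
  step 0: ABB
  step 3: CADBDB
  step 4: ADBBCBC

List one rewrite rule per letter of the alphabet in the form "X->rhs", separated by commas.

A->DB, B->C, C->A, D->B

  step 3 ⇒ step 4: CADBDB ⇒ A·DB·B·C·B·C
    A ↦ DB
    B ↦ C
    C ↦ A
    D ↦ B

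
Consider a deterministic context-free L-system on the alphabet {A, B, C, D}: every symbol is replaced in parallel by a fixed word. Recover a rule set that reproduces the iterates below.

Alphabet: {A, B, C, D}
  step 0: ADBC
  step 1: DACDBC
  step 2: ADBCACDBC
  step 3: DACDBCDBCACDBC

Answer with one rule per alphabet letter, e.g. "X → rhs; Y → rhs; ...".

  step 2 ⇒ step 3: ADBCACDBC ⇒ D·A·CD·BC·D·BC·A·CD·BC
    A ↦ D
    B ↦ CD
    C ↦ BC
    D ↦ A

A->D, B->CD, C->BC, D->A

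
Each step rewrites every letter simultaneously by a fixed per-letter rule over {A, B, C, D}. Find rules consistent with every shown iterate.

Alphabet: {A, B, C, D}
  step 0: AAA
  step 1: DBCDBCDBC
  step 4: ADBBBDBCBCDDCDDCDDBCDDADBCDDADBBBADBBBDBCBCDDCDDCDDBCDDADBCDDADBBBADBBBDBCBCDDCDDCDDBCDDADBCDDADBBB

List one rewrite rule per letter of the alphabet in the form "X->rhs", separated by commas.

  step 0 ⇒ step 1: AAA ⇒ DBC·DBC·DBC
    A ↦ DBC
    B ↦ CDD  (constrained at step 1)
    C ↦ ADB  (constrained at step 1)
    D ↦ B  (constrained at step 1)

A->DBC, B->CDD, C->ADB, D->B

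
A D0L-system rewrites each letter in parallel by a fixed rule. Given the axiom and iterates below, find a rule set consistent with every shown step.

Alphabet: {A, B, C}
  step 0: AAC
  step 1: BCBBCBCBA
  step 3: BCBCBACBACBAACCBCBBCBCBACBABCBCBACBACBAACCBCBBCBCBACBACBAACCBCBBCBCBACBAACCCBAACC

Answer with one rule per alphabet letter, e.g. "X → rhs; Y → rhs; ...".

A->BCB, B->ACC, C->CBA

  step 0 ⇒ step 1: AAC ⇒ BCB·BCB·CBA
    A ↦ BCB
    C ↦ CBA
    B ↦ ACC  (constrained at step 1)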